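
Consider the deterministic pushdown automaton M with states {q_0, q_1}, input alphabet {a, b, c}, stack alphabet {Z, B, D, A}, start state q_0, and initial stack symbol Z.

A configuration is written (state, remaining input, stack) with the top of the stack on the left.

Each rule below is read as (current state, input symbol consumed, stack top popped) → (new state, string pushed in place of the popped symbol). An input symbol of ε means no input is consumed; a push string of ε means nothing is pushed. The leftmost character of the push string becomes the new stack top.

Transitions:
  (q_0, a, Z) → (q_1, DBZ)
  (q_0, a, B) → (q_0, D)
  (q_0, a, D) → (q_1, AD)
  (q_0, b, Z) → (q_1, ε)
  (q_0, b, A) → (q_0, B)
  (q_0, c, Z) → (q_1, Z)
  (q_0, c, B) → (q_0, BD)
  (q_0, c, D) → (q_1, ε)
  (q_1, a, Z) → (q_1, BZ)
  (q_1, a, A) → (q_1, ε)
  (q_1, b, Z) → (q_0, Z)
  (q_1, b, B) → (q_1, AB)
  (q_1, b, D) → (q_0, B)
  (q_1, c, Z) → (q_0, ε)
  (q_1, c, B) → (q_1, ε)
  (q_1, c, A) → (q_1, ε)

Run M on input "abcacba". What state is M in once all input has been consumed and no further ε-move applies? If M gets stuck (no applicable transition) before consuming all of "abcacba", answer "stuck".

(q_0, abcacba, Z)
  read a, top Z: go to q_1, push DBZ → (q_1, bcacba, DBZ)
  read b, top D: go to q_0, push B → (q_0, cacba, BBZ)
  read c, top B: go to q_0, push BD → (q_0, acba, BDBZ)
  read a, top B: go to q_0, push D → (q_0, cba, DDBZ)
  read c, top D: go to q_1, push ε → (q_1, ba, DBZ)
  read b, top D: go to q_0, push B → (q_0, a, BBZ)
  read a, top B: go to q_0, push D → (q_0, ε, DBZ)
All input consumed; M is in state q_0.

q_0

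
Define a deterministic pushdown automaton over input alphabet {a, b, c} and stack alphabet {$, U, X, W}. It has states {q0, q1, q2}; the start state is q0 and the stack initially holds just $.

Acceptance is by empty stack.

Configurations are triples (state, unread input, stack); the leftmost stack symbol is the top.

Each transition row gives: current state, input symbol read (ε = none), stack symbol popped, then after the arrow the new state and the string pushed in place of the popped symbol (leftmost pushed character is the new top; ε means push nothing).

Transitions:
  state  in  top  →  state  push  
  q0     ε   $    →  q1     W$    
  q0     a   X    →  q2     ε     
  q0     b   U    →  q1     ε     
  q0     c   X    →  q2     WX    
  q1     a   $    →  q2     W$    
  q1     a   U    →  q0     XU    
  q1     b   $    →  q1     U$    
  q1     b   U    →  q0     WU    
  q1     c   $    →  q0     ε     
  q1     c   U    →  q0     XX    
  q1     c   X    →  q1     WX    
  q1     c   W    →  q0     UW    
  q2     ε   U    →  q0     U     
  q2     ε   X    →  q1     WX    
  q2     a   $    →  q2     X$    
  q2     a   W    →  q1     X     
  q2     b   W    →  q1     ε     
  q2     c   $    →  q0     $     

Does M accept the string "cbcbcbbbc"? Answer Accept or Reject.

(q0, cbcbcbbbc, $) ⊢ (q1, cbcbcbbbc, W$) ⊢ (q0, bcbcbbbc, UW$) ⊢ (q1, cbcbbbc, W$) ⊢ (q0, bcbbbc, UW$) ⊢ (q1, cbbbc, W$) ⊢ (q0, bbbc, UW$) ⊢ (q1, bbc, W$)
No transition applies at (q1, bbc, W$); input not fully consumed.

Reject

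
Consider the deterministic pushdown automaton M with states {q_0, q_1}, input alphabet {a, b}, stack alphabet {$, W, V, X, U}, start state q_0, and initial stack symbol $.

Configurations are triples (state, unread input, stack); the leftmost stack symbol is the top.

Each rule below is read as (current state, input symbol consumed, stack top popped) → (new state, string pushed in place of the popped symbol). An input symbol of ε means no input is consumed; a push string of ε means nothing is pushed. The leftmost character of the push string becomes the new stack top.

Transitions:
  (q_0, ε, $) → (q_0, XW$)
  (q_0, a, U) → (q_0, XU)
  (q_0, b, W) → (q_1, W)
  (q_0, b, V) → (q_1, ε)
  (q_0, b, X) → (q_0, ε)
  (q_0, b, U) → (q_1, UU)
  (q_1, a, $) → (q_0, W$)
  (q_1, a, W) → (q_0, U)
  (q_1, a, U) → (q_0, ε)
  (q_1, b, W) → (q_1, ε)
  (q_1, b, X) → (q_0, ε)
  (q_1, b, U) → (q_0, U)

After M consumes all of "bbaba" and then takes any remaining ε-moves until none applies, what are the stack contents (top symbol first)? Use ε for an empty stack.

U$

(q_0, bbaba, $)
  ε-move, top $: go to q_0, push XW$ → (q_0, bbaba, XW$)
  read b, top X: go to q_0, push ε → (q_0, baba, W$)
  read b, top W: go to q_1, push W → (q_1, aba, W$)
  read a, top W: go to q_0, push U → (q_0, ba, U$)
  read b, top U: go to q_1, push UU → (q_1, a, UU$)
  read a, top U: go to q_0, push ε → (q_0, ε, U$)
All input consumed in state q_0 with stack U$.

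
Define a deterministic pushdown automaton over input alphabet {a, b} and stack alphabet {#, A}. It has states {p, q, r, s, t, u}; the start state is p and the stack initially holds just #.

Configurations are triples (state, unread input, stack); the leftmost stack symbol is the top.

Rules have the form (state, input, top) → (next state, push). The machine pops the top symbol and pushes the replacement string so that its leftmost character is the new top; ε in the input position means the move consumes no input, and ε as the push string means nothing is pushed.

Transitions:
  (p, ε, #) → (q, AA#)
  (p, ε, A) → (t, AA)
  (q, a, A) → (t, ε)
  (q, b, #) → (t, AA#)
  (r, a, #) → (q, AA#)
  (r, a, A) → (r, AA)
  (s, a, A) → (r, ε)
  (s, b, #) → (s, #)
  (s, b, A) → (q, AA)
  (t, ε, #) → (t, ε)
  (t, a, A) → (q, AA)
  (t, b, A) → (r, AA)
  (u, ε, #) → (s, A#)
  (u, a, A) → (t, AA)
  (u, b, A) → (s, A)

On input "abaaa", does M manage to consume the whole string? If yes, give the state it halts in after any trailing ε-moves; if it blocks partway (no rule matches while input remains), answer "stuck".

r

(p, abaaa, #)
  ε-move, top #: go to q, push AA# → (q, abaaa, AA#)
  read a, top A: go to t, push ε → (t, baaa, A#)
  read b, top A: go to r, push AA → (r, aaa, AA#)
  read a, top A: go to r, push AA → (r, aa, AAA#)
  read a, top A: go to r, push AA → (r, a, AAAA#)
  read a, top A: go to r, push AA → (r, ε, AAAAA#)
All input consumed; M is in state r.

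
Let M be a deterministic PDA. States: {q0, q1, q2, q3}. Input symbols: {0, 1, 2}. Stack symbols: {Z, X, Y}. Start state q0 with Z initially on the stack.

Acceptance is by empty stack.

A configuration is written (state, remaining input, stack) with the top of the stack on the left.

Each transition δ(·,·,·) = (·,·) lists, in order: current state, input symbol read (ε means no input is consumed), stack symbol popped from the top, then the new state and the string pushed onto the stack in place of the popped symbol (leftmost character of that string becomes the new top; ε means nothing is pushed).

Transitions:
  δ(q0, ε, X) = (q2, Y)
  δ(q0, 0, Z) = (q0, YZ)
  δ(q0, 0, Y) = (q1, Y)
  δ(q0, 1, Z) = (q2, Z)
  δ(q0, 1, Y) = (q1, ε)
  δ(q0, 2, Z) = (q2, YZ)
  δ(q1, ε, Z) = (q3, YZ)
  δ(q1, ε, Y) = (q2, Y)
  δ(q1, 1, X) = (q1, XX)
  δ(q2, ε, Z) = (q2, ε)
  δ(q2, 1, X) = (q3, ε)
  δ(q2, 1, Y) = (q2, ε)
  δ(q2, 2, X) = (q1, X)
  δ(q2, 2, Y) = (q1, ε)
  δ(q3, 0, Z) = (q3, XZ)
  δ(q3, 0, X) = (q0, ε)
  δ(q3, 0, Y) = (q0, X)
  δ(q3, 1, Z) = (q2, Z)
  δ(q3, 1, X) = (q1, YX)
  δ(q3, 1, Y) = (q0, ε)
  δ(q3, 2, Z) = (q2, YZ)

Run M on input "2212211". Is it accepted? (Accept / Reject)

(q0, 2212211, Z) ⊢ (q2, 212211, YZ) ⊢ (q1, 12211, Z) ⊢ (q3, 12211, YZ) ⊢ (q0, 2211, Z) ⊢ (q2, 211, YZ) ⊢ (q1, 11, Z) ⊢ (q3, 11, YZ) ⊢ (q0, 1, Z) ⊢ (q2, ε, Z) ⊢ (q2, ε, ε)
All input consumed and the stack is empty.

Accept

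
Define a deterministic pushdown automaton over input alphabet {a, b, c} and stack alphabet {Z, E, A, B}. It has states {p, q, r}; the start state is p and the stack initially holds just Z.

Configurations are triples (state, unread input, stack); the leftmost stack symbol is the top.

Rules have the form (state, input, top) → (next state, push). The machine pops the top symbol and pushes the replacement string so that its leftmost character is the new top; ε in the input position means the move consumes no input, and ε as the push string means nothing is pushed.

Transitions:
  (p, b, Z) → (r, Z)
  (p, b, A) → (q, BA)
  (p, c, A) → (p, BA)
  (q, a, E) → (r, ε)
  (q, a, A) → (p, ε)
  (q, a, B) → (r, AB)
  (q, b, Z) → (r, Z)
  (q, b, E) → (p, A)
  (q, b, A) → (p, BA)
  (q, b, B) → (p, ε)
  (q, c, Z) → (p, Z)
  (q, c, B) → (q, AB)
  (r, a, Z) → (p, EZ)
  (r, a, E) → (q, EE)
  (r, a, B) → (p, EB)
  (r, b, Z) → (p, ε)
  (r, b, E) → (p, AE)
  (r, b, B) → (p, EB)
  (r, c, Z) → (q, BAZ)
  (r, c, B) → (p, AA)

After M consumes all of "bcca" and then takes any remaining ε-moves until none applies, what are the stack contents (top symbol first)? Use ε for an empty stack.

BAZ

(p, bcca, Z)
  read b, top Z: go to r, push Z → (r, cca, Z)
  read c, top Z: go to q, push BAZ → (q, ca, BAZ)
  read c, top B: go to q, push AB → (q, a, ABAZ)
  read a, top A: go to p, push ε → (p, ε, BAZ)
All input consumed in state p with stack BAZ.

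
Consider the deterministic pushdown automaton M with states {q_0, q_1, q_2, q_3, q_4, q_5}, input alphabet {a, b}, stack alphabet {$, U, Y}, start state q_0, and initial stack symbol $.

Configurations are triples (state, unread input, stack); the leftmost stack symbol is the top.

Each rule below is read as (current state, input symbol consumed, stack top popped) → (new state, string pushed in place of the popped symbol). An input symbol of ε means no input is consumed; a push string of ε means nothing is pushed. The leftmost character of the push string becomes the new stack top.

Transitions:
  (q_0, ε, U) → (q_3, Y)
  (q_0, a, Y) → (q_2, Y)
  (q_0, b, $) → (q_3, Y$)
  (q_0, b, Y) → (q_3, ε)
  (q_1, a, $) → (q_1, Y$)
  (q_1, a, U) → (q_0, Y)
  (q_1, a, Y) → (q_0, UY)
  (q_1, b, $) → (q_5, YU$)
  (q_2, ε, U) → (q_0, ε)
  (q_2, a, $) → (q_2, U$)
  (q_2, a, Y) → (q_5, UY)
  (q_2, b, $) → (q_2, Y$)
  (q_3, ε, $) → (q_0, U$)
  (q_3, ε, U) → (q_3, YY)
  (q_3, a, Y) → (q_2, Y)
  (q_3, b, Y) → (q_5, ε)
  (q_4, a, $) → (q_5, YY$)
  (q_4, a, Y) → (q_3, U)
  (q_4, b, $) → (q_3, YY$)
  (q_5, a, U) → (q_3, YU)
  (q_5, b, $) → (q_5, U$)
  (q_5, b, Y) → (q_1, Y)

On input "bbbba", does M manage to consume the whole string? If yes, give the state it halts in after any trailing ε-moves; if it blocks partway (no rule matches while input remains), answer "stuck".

(q_0, bbbba, $)
  read b, top $: go to q_3, push Y$ → (q_3, bbba, Y$)
  read b, top Y: go to q_5, push ε → (q_5, bba, $)
  read b, top $: go to q_5, push U$ → (q_5, ba, U$)
No transition for (q_5, b, top U); M blocks with input ba remaining.

stuck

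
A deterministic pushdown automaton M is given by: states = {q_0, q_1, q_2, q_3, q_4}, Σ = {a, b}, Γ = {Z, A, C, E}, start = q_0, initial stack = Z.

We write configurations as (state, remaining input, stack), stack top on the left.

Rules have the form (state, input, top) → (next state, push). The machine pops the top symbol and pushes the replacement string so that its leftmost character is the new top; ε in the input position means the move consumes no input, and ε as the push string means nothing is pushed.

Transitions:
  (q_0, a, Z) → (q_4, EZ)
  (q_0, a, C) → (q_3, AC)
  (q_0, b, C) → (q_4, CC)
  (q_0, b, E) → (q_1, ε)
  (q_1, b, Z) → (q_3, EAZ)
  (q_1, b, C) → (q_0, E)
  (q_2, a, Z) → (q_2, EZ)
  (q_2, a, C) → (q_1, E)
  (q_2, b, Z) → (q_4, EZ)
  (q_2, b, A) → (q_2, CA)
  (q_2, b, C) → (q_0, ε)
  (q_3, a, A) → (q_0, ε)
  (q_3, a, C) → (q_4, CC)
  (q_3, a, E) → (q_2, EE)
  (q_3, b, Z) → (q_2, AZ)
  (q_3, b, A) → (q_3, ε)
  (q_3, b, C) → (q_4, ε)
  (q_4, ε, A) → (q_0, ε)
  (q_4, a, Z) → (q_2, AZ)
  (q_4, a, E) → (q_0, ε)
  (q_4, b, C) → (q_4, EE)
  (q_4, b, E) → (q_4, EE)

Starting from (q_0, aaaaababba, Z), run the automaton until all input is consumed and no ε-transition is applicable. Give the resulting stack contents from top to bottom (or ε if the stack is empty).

(q_0, aaaaababba, Z) ⊢ (q_4, aaaababba, EZ) ⊢ (q_0, aaababba, Z) ⊢ (q_4, aababba, EZ) ⊢ (q_0, ababba, Z) ⊢ (q_4, babba, EZ) ⊢ (q_4, abba, EEZ) ⊢ (q_0, bba, EZ) ⊢ (q_1, ba, Z) ⊢ (q_3, a, EAZ) ⊢ (q_2, ε, EEAZ)
All input consumed in state q_2 with stack EEAZ.

EEAZ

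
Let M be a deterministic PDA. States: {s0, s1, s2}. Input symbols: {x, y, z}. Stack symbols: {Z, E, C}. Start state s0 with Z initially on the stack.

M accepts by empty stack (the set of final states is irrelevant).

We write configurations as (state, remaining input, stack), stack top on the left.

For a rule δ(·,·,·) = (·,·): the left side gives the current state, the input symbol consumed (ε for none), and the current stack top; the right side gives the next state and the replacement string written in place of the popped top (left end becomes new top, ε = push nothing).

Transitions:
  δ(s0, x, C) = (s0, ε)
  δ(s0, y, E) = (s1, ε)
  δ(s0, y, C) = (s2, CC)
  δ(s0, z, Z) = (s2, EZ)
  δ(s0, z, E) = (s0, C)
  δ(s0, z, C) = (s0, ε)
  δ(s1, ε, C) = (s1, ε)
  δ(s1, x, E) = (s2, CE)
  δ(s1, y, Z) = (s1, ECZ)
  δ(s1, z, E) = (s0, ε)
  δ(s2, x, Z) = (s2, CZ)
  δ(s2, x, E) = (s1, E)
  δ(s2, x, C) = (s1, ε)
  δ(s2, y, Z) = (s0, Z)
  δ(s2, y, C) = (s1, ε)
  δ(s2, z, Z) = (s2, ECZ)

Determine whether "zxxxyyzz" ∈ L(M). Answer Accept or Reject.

(s0, zxxxyyzz, Z)
  read z, top Z: go to s2, push EZ → (s2, xxxyyzz, EZ)
  read x, top E: go to s1, push E → (s1, xxyyzz, EZ)
  read x, top E: go to s2, push CE → (s2, xyyzz, CEZ)
  read x, top C: go to s1, push ε → (s1, yyzz, EZ)
No transition applies at (s1, yyzz, EZ); input not fully consumed.

Reject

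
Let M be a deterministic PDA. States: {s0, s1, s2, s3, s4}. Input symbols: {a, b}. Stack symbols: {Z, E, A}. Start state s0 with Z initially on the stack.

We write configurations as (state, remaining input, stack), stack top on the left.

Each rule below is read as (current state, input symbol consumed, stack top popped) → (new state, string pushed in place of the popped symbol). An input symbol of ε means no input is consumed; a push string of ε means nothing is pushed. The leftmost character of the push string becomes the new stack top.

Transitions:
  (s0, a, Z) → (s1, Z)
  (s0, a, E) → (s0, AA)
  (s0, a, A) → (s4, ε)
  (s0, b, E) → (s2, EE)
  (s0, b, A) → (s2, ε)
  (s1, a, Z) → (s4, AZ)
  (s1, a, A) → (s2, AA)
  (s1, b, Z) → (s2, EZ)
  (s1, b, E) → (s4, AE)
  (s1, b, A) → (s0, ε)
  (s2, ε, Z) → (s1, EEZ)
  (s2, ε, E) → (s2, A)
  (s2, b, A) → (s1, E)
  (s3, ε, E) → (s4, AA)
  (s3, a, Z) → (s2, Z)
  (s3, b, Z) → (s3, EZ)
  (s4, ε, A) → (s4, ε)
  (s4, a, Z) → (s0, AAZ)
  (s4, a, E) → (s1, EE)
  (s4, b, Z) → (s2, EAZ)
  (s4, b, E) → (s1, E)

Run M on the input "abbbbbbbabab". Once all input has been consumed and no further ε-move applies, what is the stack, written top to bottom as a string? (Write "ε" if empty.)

(s0, abbbbbbbabab, Z)
  read a, top Z: go to s1, push Z → (s1, bbbbbbbabab, Z)
  read b, top Z: go to s2, push EZ → (s2, bbbbbbabab, EZ)
  ε-move, top E: go to s2, push A → (s2, bbbbbbabab, AZ)
  read b, top A: go to s1, push E → (s1, bbbbbabab, EZ)
  read b, top E: go to s4, push AE → (s4, bbbbabab, AEZ)
  ε-move, top A: go to s4, push ε → (s4, bbbbabab, EZ)
  read b, top E: go to s1, push E → (s1, bbbabab, EZ)
  read b, top E: go to s4, push AE → (s4, bbabab, AEZ)
  ε-move, top A: go to s4, push ε → (s4, bbabab, EZ)
  read b, top E: go to s1, push E → (s1, babab, EZ)
  read b, top E: go to s4, push AE → (s4, abab, AEZ)
  ε-move, top A: go to s4, push ε → (s4, abab, EZ)
  read a, top E: go to s1, push EE → (s1, bab, EEZ)
  read b, top E: go to s4, push AE → (s4, ab, AEEZ)
  ε-move, top A: go to s4, push ε → (s4, ab, EEZ)
  read a, top E: go to s1, push EE → (s1, b, EEEZ)
  read b, top E: go to s4, push AE → (s4, ε, AEEEZ)
  ε-move, top A: go to s4, push ε → (s4, ε, EEEZ)
All input consumed in state s4 with stack EEEZ.

EEEZ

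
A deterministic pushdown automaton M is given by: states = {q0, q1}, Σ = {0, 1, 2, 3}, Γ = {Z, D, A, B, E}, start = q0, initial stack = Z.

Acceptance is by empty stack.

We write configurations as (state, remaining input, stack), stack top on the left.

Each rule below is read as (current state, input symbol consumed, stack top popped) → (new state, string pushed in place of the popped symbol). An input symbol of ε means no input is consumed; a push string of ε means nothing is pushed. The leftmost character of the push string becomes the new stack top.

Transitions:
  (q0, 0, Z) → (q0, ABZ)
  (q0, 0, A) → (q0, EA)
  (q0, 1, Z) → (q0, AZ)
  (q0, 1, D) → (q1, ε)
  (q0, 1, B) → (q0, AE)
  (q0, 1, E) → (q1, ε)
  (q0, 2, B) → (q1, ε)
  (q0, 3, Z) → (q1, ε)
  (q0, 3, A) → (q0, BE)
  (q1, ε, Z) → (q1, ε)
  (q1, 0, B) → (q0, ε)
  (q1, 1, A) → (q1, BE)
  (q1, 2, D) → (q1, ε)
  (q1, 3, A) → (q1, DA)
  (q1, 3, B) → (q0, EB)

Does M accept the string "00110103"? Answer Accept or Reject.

Accept

(q0, 00110103, Z)
  read 0, top Z: go to q0, push ABZ → (q0, 0110103, ABZ)
  read 0, top A: go to q0, push EA → (q0, 110103, EABZ)
  read 1, top E: go to q1, push ε → (q1, 10103, ABZ)
  read 1, top A: go to q1, push BE → (q1, 0103, BEBZ)
  read 0, top B: go to q0, push ε → (q0, 103, EBZ)
  read 1, top E: go to q1, push ε → (q1, 03, BZ)
  read 0, top B: go to q0, push ε → (q0, 3, Z)
  read 3, top Z: go to q1, push ε → (q1, ε, ε)
All input consumed and the stack is empty.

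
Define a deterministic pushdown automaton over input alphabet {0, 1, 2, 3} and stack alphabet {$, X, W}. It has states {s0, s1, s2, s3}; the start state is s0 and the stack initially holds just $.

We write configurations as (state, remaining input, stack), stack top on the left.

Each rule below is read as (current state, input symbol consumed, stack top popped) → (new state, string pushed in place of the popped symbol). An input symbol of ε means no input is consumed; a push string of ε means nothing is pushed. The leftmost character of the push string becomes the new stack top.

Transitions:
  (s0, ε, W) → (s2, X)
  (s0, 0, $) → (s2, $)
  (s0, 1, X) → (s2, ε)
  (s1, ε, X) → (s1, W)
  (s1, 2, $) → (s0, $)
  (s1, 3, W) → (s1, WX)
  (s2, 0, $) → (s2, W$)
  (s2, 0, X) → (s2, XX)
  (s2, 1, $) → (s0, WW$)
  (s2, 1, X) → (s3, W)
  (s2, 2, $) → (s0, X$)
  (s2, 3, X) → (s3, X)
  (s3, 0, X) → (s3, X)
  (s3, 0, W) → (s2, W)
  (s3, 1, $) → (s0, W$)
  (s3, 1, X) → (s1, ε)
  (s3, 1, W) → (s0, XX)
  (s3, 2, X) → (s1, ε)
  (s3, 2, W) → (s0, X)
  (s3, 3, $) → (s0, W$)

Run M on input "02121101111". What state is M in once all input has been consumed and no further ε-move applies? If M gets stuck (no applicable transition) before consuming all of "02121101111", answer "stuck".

(s0, 02121101111, $)
  read 0, top $: go to s2, push $ → (s2, 2121101111, $)
  read 2, top $: go to s0, push X$ → (s0, 121101111, X$)
  read 1, top X: go to s2, push ε → (s2, 21101111, $)
  read 2, top $: go to s0, push X$ → (s0, 1101111, X$)
  read 1, top X: go to s2, push ε → (s2, 101111, $)
  read 1, top $: go to s0, push WW$ → (s0, 01111, WW$)
  ε-move, top W: go to s2, push X → (s2, 01111, XW$)
  read 0, top X: go to s2, push XX → (s2, 1111, XXW$)
  read 1, top X: go to s3, push W → (s3, 111, WXW$)
  read 1, top W: go to s0, push XX → (s0, 11, XXXW$)
  read 1, top X: go to s2, push ε → (s2, 1, XXW$)
  read 1, top X: go to s3, push W → (s3, ε, WXW$)
All input consumed; M is in state s3.

s3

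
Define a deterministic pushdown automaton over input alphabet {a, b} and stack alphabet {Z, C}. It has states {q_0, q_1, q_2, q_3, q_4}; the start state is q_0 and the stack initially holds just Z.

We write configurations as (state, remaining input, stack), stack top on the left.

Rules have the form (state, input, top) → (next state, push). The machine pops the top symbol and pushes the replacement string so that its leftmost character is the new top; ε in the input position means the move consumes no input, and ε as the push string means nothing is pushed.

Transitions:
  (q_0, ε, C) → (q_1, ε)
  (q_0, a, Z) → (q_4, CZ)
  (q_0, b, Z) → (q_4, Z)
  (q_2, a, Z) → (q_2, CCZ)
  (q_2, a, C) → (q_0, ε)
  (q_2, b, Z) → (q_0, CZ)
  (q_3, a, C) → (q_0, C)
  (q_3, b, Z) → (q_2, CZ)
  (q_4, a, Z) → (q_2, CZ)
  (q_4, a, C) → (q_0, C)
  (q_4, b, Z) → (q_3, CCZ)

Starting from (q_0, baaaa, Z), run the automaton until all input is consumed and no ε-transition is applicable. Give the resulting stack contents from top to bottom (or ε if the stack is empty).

Z

(q_0, baaaa, Z)
  read b, top Z: go to q_4, push Z → (q_4, aaaa, Z)
  read a, top Z: go to q_2, push CZ → (q_2, aaa, CZ)
  read a, top C: go to q_0, push ε → (q_0, aa, Z)
  read a, top Z: go to q_4, push CZ → (q_4, a, CZ)
  read a, top C: go to q_0, push C → (q_0, ε, CZ)
  ε-move, top C: go to q_1, push ε → (q_1, ε, Z)
All input consumed in state q_1 with stack Z.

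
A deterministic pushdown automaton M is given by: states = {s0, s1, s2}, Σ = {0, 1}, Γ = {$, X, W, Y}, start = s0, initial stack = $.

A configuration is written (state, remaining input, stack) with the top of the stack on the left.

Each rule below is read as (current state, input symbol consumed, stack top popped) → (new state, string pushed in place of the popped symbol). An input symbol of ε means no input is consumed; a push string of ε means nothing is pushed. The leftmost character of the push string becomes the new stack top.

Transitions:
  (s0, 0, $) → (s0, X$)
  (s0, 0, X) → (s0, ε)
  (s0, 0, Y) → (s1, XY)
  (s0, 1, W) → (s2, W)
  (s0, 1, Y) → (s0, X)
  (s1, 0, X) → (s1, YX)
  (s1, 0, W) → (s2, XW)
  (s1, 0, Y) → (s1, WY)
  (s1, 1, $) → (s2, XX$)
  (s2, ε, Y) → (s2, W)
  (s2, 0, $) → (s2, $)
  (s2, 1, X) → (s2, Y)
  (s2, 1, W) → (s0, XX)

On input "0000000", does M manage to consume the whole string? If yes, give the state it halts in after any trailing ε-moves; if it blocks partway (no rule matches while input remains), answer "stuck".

s0

(s0, 0000000, $)
  read 0, top $: go to s0, push X$ → (s0, 000000, X$)
  read 0, top X: go to s0, push ε → (s0, 00000, $)
  read 0, top $: go to s0, push X$ → (s0, 0000, X$)
  read 0, top X: go to s0, push ε → (s0, 000, $)
  read 0, top $: go to s0, push X$ → (s0, 00, X$)
  read 0, top X: go to s0, push ε → (s0, 0, $)
  read 0, top $: go to s0, push X$ → (s0, ε, X$)
All input consumed; M is in state s0.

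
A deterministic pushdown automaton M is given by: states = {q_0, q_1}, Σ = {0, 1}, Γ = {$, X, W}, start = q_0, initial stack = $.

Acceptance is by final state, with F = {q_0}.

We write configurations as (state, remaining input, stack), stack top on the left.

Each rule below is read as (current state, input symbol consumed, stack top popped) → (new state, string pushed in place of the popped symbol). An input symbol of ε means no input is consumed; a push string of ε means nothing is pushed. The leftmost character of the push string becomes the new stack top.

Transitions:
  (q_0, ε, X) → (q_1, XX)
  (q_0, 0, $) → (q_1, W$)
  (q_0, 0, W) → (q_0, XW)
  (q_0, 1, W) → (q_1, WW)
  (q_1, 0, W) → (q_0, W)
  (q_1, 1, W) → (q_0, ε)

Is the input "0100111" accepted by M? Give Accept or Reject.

Reject

(q_0, 0100111, $)
  read 0, top $: go to q_1, push W$ → (q_1, 100111, W$)
  read 1, top W: go to q_0, push ε → (q_0, 00111, $)
  read 0, top $: go to q_1, push W$ → (q_1, 0111, W$)
  read 0, top W: go to q_0, push W → (q_0, 111, W$)
  read 1, top W: go to q_1, push WW → (q_1, 11, WW$)
  read 1, top W: go to q_0, push ε → (q_0, 1, W$)
  read 1, top W: go to q_1, push WW → (q_1, ε, WW$)
All input consumed; state q_1 ∉ F and no further ε-move applies.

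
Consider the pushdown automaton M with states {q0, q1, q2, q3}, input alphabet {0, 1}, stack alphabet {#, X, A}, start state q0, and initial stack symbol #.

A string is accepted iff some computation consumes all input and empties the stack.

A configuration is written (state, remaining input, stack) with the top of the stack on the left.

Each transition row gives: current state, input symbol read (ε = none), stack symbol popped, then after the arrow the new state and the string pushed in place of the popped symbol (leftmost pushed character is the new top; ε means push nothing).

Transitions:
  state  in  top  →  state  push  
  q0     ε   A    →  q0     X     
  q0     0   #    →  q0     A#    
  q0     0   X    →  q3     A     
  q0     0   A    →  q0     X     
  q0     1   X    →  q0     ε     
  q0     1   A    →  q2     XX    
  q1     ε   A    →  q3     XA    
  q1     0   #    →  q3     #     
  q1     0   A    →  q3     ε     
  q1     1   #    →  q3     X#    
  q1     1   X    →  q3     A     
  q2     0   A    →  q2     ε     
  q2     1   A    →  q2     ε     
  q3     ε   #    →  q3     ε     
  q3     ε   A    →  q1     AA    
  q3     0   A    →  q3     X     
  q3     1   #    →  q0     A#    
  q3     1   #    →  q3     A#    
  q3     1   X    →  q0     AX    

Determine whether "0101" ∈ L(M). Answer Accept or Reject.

Reject

No computation consumes all input and empties the stack.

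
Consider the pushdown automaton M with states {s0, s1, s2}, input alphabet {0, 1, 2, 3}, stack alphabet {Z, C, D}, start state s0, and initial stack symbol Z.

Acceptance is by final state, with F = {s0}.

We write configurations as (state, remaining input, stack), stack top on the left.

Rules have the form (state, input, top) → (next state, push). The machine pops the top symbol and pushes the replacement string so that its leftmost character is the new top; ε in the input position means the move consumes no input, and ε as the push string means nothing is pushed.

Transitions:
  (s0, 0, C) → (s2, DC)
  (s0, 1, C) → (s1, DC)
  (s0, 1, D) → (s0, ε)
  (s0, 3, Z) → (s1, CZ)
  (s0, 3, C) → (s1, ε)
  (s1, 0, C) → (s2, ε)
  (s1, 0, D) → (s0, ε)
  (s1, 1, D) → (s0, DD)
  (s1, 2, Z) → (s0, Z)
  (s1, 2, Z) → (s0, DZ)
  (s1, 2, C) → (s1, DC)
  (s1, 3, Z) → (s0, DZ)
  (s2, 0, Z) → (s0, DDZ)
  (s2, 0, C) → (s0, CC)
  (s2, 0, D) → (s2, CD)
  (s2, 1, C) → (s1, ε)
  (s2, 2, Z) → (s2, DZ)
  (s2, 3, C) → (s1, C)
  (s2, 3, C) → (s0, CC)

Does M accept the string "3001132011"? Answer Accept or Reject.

One accepting computation: (s0, 3001132011, Z) ⊢ (s1, 001132011, CZ) ⊢ (s2, 01132011, Z) ⊢ (s0, 1132011, DDZ) ⊢ (s0, 132011, DZ) ⊢ (s0, 32011, Z) ⊢ (s1, 2011, CZ) ⊢ (s1, 011, DCZ) ⊢ (s0, 11, CZ) ⊢ (s1, 1, DCZ) ⊢ (s0, ε, DDCZ)
All input consumed and state s0 ∈ F.

Accept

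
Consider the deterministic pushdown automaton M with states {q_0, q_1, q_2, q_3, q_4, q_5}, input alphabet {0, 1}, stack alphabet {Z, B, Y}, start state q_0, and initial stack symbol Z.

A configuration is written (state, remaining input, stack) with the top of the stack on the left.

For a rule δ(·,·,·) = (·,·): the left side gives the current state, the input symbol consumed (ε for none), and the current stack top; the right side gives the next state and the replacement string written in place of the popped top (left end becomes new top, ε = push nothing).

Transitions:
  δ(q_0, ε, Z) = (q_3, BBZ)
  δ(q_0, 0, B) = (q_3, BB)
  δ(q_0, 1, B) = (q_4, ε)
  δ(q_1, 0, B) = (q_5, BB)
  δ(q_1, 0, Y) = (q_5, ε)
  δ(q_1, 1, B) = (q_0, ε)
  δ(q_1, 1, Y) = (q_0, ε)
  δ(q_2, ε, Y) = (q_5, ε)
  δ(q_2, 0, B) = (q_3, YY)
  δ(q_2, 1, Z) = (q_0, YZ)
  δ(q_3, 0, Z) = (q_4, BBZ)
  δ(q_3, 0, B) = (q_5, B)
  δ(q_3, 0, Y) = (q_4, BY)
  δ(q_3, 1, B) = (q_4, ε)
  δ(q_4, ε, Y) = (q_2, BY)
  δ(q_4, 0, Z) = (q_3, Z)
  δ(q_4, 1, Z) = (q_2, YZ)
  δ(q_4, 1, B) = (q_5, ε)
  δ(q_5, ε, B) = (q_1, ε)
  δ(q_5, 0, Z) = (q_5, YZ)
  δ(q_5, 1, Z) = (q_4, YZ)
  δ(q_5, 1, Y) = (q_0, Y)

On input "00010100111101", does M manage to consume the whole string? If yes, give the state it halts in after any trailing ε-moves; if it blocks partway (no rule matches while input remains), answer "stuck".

(q_0, 00010100111101, Z) ⊢ (q_3, 00010100111101, BBZ) ⊢ (q_5, 0010100111101, BBZ) ⊢ (q_1, 0010100111101, BZ) ⊢ (q_5, 010100111101, BBZ) ⊢ (q_1, 010100111101, BZ) ⊢ (q_5, 10100111101, BBZ) ⊢ (q_1, 10100111101, BZ) ⊢ (q_0, 0100111101, Z) ⊢ (q_3, 0100111101, BBZ) ⊢ (q_5, 100111101, BBZ) ⊢ (q_1, 100111101, BZ) ⊢ (q_0, 00111101, Z) ⊢ (q_3, 00111101, BBZ) ⊢ (q_5, 0111101, BBZ) ⊢ (q_1, 0111101, BZ) ⊢ (q_5, 111101, BBZ) ⊢ (q_1, 111101, BZ) ⊢ (q_0, 11101, Z) ⊢ (q_3, 11101, BBZ) ⊢ (q_4, 1101, BZ) ⊢ (q_5, 101, Z) ⊢ (q_4, 01, YZ) ⊢ (q_2, 01, BYZ) ⊢ (q_3, 1, YYYZ)
No transition for (q_3, 1, top Y); M blocks with input 1 remaining.

stuck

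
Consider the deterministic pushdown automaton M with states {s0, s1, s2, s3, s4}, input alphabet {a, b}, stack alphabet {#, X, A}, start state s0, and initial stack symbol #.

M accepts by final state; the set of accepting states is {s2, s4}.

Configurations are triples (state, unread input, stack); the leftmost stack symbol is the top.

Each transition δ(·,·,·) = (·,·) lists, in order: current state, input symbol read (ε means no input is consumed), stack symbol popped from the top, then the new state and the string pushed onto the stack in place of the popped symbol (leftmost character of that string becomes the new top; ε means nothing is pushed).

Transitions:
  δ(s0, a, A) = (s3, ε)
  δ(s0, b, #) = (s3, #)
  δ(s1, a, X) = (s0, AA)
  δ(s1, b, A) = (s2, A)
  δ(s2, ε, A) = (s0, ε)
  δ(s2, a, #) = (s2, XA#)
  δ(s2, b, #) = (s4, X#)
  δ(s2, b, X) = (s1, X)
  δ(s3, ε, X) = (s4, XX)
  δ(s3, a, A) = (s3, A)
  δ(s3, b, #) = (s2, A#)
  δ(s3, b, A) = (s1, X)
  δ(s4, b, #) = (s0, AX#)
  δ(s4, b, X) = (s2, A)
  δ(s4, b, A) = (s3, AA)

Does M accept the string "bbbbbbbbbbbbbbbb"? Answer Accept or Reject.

Accept

(s0, bbbbbbbbbbbbbbbb, #) ⊢ (s3, bbbbbbbbbbbbbbb, #) ⊢ (s2, bbbbbbbbbbbbbb, A#) ⊢ (s0, bbbbbbbbbbbbbb, #) ⊢ (s3, bbbbbbbbbbbbb, #) ⊢ (s2, bbbbbbbbbbbb, A#) ⊢ (s0, bbbbbbbbbbbb, #) ⊢ (s3, bbbbbbbbbbb, #) ⊢ (s2, bbbbbbbbbb, A#) ⊢ (s0, bbbbbbbbbb, #) ⊢ (s3, bbbbbbbbb, #) ⊢ (s2, bbbbbbbb, A#) ⊢ (s0, bbbbbbbb, #) ⊢ (s3, bbbbbbb, #) ⊢ (s2, bbbbbb, A#) ⊢ (s0, bbbbbb, #) ⊢ (s3, bbbbb, #) ⊢ (s2, bbbb, A#) ⊢ (s0, bbbb, #) ⊢ (s3, bbb, #) ⊢ (s2, bb, A#) ⊢ (s0, bb, #) ⊢ (s3, b, #) ⊢ (s2, ε, A#)
All input consumed; state s2 ∈ F.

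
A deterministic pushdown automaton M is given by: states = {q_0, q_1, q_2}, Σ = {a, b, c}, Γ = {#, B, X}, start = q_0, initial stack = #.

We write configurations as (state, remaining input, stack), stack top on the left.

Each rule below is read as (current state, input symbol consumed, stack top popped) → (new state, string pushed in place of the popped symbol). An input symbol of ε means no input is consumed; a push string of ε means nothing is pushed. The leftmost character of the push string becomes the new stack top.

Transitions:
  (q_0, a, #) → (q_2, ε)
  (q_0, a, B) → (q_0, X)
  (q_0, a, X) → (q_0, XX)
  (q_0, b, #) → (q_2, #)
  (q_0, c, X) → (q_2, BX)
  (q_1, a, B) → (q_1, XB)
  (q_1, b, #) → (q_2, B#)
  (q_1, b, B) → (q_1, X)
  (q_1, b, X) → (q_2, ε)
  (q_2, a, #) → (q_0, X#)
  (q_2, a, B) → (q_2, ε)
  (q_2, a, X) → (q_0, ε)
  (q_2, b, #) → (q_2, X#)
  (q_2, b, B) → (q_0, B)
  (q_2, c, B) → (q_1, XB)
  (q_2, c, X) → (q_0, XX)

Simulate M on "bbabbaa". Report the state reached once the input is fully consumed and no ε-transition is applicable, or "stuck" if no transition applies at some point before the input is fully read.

(q_0, bbabbaa, #) ⊢ (q_2, babbaa, #) ⊢ (q_2, abbaa, X#) ⊢ (q_0, bbaa, #) ⊢ (q_2, baa, #) ⊢ (q_2, aa, X#) ⊢ (q_0, a, #) ⊢ (q_2, ε, ε)
All input consumed; M is in state q_2.

q_2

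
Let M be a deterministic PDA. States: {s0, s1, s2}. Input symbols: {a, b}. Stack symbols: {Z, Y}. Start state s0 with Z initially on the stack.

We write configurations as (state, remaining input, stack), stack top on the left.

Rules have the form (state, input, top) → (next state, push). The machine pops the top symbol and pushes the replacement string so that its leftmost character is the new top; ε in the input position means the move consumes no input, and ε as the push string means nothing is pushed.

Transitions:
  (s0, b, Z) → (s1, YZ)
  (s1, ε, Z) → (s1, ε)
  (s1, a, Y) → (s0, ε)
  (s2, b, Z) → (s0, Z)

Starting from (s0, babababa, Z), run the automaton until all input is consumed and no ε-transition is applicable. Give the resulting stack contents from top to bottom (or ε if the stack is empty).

(s0, babababa, Z)
  read b, top Z: go to s1, push YZ → (s1, abababa, YZ)
  read a, top Y: go to s0, push ε → (s0, bababa, Z)
  read b, top Z: go to s1, push YZ → (s1, ababa, YZ)
  read a, top Y: go to s0, push ε → (s0, baba, Z)
  read b, top Z: go to s1, push YZ → (s1, aba, YZ)
  read a, top Y: go to s0, push ε → (s0, ba, Z)
  read b, top Z: go to s1, push YZ → (s1, a, YZ)
  read a, top Y: go to s0, push ε → (s0, ε, Z)
All input consumed in state s0 with stack Z.

Z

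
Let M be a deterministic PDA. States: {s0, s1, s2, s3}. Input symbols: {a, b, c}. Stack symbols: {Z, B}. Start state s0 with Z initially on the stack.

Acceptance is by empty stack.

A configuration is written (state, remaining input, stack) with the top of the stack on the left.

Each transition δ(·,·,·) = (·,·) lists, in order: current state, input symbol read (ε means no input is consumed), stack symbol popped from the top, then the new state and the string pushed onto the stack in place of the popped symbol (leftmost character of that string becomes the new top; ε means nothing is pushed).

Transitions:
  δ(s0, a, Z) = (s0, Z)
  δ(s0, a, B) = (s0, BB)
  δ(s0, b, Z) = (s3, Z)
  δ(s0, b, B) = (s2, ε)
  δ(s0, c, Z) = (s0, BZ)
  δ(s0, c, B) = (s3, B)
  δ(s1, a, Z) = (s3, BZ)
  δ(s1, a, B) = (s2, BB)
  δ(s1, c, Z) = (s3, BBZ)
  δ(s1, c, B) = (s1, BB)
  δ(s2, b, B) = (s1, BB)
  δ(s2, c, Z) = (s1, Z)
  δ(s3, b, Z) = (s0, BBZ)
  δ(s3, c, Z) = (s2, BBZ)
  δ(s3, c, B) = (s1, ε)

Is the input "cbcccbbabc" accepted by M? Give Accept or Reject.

Reject

(s0, cbcccbbabc, Z)
  read c, top Z: go to s0, push BZ → (s0, bcccbbabc, BZ)
  read b, top B: go to s2, push ε → (s2, cccbbabc, Z)
  read c, top Z: go to s1, push Z → (s1, ccbbabc, Z)
  read c, top Z: go to s3, push BBZ → (s3, cbbabc, BBZ)
  read c, top B: go to s1, push ε → (s1, bbabc, BZ)
No transition applies at (s1, bbabc, BZ); input not fully consumed.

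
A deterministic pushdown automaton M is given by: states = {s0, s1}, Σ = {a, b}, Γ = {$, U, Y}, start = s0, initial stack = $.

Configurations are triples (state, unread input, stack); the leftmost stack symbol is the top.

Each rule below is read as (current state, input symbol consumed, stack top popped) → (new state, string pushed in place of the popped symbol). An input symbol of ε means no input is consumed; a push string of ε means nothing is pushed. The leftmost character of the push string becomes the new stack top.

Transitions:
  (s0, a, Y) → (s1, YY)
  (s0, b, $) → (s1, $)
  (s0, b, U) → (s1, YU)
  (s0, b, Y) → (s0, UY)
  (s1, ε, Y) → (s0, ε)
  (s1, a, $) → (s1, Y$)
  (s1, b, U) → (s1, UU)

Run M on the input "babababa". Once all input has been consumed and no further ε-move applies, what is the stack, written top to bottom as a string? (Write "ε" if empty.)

$

(s0, babababa, $)
  read b, top $: go to s1, push $ → (s1, abababa, $)
  read a, top $: go to s1, push Y$ → (s1, bababa, Y$)
  ε-move, top Y: go to s0, push ε → (s0, bababa, $)
  read b, top $: go to s1, push $ → (s1, ababa, $)
  read a, top $: go to s1, push Y$ → (s1, baba, Y$)
  ε-move, top Y: go to s0, push ε → (s0, baba, $)
  read b, top $: go to s1, push $ → (s1, aba, $)
  read a, top $: go to s1, push Y$ → (s1, ba, Y$)
  ε-move, top Y: go to s0, push ε → (s0, ba, $)
  read b, top $: go to s1, push $ → (s1, a, $)
  read a, top $: go to s1, push Y$ → (s1, ε, Y$)
  ε-move, top Y: go to s0, push ε → (s0, ε, $)
All input consumed in state s0 with stack $.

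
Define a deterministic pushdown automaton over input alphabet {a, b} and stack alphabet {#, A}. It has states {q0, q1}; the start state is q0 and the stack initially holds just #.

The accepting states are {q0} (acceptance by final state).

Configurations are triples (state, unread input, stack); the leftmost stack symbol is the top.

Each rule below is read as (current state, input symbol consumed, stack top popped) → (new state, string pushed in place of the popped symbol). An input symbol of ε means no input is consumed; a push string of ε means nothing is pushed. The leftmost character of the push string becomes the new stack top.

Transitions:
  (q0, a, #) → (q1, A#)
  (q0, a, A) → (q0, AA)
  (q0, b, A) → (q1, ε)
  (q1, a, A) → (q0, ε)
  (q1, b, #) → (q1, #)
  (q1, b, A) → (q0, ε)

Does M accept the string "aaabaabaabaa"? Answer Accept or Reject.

Reject

(q0, aaabaabaabaa, #)
  read a, top #: go to q1, push A# → (q1, aabaabaabaa, A#)
  read a, top A: go to q0, push ε → (q0, abaabaabaa, #)
  read a, top #: go to q1, push A# → (q1, baabaabaa, A#)
  read b, top A: go to q0, push ε → (q0, aabaabaa, #)
  read a, top #: go to q1, push A# → (q1, abaabaa, A#)
  read a, top A: go to q0, push ε → (q0, baabaa, #)
No transition applies at (q0, baabaa, #); input not fully consumed.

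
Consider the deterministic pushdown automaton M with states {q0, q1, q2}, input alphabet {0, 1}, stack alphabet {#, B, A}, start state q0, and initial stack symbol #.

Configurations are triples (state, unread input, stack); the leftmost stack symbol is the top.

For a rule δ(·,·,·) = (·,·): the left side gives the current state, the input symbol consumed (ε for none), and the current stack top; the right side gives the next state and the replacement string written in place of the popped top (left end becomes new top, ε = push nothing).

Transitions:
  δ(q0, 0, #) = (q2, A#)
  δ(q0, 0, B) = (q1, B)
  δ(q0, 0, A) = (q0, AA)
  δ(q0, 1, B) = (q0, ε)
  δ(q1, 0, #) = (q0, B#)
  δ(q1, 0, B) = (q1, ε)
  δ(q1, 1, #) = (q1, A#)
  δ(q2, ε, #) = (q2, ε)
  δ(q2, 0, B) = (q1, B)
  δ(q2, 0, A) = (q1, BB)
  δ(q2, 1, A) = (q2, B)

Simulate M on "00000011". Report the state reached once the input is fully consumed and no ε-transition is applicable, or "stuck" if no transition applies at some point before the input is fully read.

stuck

(q0, 00000011, #)
  read 0, top #: go to q2, push A# → (q2, 0000011, A#)
  read 0, top A: go to q1, push BB → (q1, 000011, BB#)
  read 0, top B: go to q1, push ε → (q1, 00011, B#)
  read 0, top B: go to q1, push ε → (q1, 0011, #)
  read 0, top #: go to q0, push B# → (q0, 011, B#)
  read 0, top B: go to q1, push B → (q1, 11, B#)
No transition for (q1, 1, top B); M blocks with input 11 remaining.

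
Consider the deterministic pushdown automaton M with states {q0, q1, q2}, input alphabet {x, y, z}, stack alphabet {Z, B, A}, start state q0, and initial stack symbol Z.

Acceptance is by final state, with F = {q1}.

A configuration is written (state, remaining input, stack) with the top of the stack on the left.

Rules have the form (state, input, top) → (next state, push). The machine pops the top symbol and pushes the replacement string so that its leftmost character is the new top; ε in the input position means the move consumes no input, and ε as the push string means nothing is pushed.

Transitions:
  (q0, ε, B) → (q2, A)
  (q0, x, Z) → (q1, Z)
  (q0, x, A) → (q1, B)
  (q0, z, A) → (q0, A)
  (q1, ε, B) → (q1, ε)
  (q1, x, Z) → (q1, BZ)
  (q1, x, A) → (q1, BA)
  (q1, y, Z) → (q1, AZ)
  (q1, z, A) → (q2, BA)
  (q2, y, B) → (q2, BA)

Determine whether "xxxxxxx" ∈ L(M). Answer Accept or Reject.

(q0, xxxxxxx, Z)
  read x, top Z: go to q1, push Z → (q1, xxxxxx, Z)
  read x, top Z: go to q1, push BZ → (q1, xxxxx, BZ)
  ε-move, top B: go to q1, push ε → (q1, xxxxx, Z)
  read x, top Z: go to q1, push BZ → (q1, xxxx, BZ)
  ε-move, top B: go to q1, push ε → (q1, xxxx, Z)
  read x, top Z: go to q1, push BZ → (q1, xxx, BZ)
  ε-move, top B: go to q1, push ε → (q1, xxx, Z)
  read x, top Z: go to q1, push BZ → (q1, xx, BZ)
  ε-move, top B: go to q1, push ε → (q1, xx, Z)
  read x, top Z: go to q1, push BZ → (q1, x, BZ)
  ε-move, top B: go to q1, push ε → (q1, x, Z)
  read x, top Z: go to q1, push BZ → (q1, ε, BZ)
All input consumed; state q1 ∈ F.

Accept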